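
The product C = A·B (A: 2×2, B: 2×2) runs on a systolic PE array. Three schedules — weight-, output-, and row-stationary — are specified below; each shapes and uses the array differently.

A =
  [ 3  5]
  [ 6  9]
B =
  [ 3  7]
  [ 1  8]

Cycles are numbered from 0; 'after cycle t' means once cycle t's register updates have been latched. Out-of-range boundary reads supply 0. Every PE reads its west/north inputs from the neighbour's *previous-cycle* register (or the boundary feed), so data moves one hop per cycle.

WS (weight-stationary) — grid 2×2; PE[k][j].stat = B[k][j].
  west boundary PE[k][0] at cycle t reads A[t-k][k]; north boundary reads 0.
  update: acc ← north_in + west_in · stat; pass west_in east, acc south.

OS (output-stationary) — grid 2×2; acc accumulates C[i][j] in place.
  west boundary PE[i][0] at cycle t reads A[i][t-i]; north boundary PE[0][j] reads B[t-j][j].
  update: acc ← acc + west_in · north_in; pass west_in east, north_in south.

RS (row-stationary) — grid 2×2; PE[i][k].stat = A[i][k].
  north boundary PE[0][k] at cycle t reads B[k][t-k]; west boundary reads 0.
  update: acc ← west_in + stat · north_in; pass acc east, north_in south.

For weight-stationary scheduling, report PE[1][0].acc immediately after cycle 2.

WS (2×2). Following PE[1][0] plus its west/north inputs:
  @0  [0,0]  acc 9  |  →3  ↓9
  @0  [1,0]  acc 0  |  →0  ↓0
  @1  [0,0]  acc 18  |  →6  ↓18
  @1  [1,0]  acc 14  |  →5  ↓14
  @2  [0,0]  acc 0  |  →0  ↓0
  @2  [1,0]  acc 27  |  →9  ↓27

PE[1][0].acc = 27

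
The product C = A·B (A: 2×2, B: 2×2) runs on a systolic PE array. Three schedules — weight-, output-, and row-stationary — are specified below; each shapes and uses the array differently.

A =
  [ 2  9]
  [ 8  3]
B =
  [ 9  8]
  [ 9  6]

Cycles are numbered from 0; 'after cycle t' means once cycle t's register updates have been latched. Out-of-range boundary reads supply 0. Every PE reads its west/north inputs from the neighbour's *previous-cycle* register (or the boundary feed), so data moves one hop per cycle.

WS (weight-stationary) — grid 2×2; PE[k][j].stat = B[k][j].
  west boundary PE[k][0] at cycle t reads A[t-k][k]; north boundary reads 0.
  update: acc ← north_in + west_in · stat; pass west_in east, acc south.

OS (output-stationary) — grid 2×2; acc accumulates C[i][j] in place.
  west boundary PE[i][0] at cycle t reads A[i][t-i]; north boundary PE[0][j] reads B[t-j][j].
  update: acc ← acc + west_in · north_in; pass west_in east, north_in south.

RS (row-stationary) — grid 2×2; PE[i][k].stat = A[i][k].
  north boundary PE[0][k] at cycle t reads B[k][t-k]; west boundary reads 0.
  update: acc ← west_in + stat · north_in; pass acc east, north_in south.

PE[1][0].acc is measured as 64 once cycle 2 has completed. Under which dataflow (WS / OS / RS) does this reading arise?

dataflow = RS

— WS: 2×2; PE[1][0] trace:
  @0  [1,0]  acc 0  |  →0  ↓0
  @1  [1,0]  acc 99  |  →9  ↓99
  @2  [1,0]  acc 99  |  →3  ↓99
— OS: 2×2; PE[1][0] trace:
  @0  [1,0]  acc 0  |  →0  ↓0
  @1  [1,0]  acc 72  |  →8  ↓9
  @2  [1,0]  acc 99  |  →3  ↓9
— RS: 2×2; PE[1][0] trace:
  @0  [1,0]  acc 0  |  →0  ↓0
  @1  [1,0]  acc 72  |  →72  ↓9
  @2  [1,0]  acc 64  |  →64  ↓8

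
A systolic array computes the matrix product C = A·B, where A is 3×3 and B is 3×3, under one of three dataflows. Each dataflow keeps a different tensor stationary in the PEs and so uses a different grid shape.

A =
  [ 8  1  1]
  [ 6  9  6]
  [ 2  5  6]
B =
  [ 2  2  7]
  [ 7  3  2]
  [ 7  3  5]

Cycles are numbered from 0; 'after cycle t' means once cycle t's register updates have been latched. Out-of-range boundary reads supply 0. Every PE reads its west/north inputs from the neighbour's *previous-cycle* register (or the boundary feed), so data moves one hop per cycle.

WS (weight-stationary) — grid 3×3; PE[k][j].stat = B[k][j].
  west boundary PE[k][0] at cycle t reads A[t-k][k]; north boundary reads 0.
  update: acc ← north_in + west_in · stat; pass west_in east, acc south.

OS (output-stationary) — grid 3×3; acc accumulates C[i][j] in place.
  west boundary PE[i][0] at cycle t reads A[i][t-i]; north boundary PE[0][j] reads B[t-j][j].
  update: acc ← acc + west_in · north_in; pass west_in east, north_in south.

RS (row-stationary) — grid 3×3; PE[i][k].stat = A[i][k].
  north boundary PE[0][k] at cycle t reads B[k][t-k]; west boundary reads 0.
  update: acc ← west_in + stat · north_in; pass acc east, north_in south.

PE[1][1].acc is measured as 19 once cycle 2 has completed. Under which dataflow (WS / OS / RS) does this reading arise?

dataflow = WS

WS (3×3 grid), PE[1][1]:
  0: (1,1).acc=0  regs=<0,0>
  1: (1,1).acc=0  regs=<0,0>
  2: (1,1).acc=19  regs=<1,19>
OS (3×3 grid), PE[1][1]:
  0: (1,1).acc=0  regs=<0,0>
  1: (1,1).acc=0  regs=<0,0>
  2: (1,1).acc=12  regs=<6,2>
RS (3×3 grid), PE[1][1]:
  0: (1,1).acc=0  regs=<0,0>
  1: (1,1).acc=0  regs=<0,0>
  2: (1,1).acc=75  regs=<75,7>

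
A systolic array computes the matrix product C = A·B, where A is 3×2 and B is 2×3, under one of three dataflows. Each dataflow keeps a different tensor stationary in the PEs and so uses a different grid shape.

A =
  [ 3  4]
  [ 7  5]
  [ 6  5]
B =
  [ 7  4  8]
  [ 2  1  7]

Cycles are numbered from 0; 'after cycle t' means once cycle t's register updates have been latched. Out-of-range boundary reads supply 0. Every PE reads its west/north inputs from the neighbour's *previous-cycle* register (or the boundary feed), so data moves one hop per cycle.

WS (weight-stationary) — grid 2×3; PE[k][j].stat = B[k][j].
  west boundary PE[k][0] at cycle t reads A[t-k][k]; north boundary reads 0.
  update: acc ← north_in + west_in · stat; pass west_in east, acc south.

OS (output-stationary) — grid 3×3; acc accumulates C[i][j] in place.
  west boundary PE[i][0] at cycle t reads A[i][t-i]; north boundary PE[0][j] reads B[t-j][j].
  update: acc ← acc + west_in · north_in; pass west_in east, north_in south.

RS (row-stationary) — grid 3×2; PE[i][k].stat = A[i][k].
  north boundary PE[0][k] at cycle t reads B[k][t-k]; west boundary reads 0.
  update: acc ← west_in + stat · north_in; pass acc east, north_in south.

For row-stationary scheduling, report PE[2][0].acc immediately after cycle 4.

RS on a 3×2 grid — tracing PE[2][0] and its feeders:
  after 0 — PE[1][0] acc=0, pass-E 0, pass-S 0
  after 0 — PE[2][0] acc=0, pass-E 0, pass-S 0
  after 1 — PE[1][0] acc=49, pass-E 49, pass-S 7
  after 1 — PE[2][0] acc=0, pass-E 0, pass-S 0
  after 2 — PE[1][0] acc=28, pass-E 28, pass-S 4
  after 2 — PE[2][0] acc=42, pass-E 42, pass-S 7
  after 3 — PE[1][0] acc=56, pass-E 56, pass-S 8
  after 3 — PE[2][0] acc=24, pass-E 24, pass-S 4
  after 4 — PE[1][0] acc=0, pass-E 0, pass-S 0
  after 4 — PE[2][0] acc=48, pass-E 48, pass-S 8

PE[2][0].acc = 48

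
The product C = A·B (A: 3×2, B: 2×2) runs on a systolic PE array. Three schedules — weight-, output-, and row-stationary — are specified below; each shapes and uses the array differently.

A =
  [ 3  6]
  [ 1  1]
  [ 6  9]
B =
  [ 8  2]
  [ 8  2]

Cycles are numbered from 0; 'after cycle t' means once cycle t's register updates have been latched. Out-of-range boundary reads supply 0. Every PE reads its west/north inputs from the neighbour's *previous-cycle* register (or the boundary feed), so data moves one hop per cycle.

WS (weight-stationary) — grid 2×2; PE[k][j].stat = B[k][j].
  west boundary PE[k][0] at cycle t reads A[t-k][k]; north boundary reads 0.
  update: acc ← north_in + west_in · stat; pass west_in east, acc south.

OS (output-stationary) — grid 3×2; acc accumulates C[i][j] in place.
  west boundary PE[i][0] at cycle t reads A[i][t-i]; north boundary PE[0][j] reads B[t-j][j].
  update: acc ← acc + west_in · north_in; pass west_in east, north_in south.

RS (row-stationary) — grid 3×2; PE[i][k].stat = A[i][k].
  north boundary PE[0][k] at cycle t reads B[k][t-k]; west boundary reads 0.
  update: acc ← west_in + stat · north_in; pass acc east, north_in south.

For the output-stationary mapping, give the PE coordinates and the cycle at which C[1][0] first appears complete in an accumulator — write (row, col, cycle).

OS: C[1][0] accumulates in PE[1][0]:
  @0  [1,0]  acc 0  |  →0  ↓0
  @1  [1,0]  acc 8  |  →1  ↓8
  @2  [1,0]  acc 16  |  →1  ↓8

(row, col, cycle) = (1, 0, 2)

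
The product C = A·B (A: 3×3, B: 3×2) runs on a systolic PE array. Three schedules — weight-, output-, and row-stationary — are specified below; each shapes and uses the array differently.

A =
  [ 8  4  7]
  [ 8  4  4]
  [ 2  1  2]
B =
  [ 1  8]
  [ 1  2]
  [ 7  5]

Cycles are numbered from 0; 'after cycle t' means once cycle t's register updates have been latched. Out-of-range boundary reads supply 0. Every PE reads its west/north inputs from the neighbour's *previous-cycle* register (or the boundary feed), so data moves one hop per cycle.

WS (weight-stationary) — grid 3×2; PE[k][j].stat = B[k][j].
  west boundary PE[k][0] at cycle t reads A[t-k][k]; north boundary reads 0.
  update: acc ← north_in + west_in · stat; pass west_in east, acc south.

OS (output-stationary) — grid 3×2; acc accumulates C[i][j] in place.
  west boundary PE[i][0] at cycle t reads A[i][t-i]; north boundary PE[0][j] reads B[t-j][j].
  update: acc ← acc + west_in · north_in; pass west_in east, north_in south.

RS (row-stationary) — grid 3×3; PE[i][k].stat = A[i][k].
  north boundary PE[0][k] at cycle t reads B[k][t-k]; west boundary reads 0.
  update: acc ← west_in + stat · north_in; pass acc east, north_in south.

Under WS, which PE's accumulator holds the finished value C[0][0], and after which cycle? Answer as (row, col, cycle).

(row, col, cycle) = (2, 0, 2)

WS — PE[2][0] is where C[0][0] collects:
  step 0 · PE2,0: acc=0; fwd→0 fwd↓0
  step 1 · PE2,0: acc=0; fwd→0 fwd↓0
  step 2 · PE2,0: acc=61; fwd→7 fwd↓61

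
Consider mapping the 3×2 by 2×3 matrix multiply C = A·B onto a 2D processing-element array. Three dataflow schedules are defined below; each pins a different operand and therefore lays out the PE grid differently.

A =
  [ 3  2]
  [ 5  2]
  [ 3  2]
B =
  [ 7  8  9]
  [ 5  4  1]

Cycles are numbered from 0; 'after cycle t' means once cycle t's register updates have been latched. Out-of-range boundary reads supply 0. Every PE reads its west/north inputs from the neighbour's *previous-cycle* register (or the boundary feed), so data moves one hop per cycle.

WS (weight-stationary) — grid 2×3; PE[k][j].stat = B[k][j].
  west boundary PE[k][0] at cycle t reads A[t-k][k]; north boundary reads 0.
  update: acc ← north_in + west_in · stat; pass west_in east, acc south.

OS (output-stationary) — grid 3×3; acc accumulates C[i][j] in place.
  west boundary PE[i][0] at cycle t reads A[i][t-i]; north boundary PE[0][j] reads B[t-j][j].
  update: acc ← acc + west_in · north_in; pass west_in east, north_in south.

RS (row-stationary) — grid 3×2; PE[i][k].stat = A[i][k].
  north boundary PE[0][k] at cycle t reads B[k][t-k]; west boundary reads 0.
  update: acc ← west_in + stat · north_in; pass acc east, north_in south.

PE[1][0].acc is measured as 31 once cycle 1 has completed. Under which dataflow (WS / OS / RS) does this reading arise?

dataflow = WS

WS [2×3] PE[1][0] across cycles:
  0: (1,0).acc=0  regs=<0,0>
  1: (1,0).acc=31  regs=<2,31>
OS [3×3] PE[1][0] across cycles:
  0: (1,0).acc=0  regs=<0,0>
  1: (1,0).acc=35  regs=<5,7>
RS [3×2] PE[1][0] across cycles:
  0: (1,0).acc=0  regs=<0,0>
  1: (1,0).acc=35  regs=<35,7>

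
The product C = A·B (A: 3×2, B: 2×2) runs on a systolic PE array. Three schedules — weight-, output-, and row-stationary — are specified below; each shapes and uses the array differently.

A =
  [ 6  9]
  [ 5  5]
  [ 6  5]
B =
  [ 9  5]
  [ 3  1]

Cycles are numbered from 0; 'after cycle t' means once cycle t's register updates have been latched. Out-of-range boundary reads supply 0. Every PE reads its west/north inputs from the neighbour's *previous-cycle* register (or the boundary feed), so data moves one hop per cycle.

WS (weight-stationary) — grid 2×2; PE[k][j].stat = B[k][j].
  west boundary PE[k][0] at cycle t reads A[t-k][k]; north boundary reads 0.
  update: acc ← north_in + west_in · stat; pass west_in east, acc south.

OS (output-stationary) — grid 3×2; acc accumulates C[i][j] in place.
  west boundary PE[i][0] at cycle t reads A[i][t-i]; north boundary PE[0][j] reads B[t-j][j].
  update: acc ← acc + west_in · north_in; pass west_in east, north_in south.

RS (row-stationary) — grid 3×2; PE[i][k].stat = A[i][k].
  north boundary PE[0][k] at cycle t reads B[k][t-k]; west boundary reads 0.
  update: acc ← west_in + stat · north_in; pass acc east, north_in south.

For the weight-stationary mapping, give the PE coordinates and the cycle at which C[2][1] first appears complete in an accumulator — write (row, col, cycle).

WS: C[2][1] accumulates in PE[1][1]:
  cycle 0: PE[1][1] → acc 0, east 0, south 0
  cycle 1: PE[1][1] → acc 0, east 0, south 0
  cycle 2: PE[1][1] → acc 39, east 9, south 39
  cycle 3: PE[1][1] → acc 30, east 5, south 30
  cycle 4: PE[1][1] → acc 35, east 5, south 35

(row, col, cycle) = (1, 1, 4)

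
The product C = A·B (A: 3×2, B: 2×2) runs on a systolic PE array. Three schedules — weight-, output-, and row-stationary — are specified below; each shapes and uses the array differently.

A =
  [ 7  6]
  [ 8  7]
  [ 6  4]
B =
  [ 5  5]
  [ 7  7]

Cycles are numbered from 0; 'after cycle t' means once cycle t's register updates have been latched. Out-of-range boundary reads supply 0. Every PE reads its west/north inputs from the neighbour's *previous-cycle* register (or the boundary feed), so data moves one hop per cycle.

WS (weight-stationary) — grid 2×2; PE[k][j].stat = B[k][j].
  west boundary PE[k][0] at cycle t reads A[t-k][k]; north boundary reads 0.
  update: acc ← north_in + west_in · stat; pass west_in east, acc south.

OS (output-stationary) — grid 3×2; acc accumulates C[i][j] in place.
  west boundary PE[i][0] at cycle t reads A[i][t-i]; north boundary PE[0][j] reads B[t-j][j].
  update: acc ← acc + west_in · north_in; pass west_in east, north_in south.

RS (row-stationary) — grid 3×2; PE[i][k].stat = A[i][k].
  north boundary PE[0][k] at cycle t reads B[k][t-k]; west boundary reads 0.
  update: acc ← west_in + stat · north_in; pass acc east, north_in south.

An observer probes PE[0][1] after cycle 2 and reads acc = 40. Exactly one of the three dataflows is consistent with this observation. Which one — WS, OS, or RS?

dataflow = WS

Under WS (2×2), PE[0][1]:
  [0] (0,1) acc=0 (h:0 v:0)
  [1] (0,1) acc=35 (h:7 v:35)
  [2] (0,1) acc=40 (h:8 v:40)
Under OS (3×2), PE[0][1]:
  [0] (0,1) acc=0 (h:0 v:0)
  [1] (0,1) acc=35 (h:7 v:5)
  [2] (0,1) acc=77 (h:6 v:7)
Under RS (3×2), PE[0][1]:
  [0] (0,1) acc=0 (h:0 v:0)
  [1] (0,1) acc=77 (h:77 v:7)
  [2] (0,1) acc=77 (h:77 v:7)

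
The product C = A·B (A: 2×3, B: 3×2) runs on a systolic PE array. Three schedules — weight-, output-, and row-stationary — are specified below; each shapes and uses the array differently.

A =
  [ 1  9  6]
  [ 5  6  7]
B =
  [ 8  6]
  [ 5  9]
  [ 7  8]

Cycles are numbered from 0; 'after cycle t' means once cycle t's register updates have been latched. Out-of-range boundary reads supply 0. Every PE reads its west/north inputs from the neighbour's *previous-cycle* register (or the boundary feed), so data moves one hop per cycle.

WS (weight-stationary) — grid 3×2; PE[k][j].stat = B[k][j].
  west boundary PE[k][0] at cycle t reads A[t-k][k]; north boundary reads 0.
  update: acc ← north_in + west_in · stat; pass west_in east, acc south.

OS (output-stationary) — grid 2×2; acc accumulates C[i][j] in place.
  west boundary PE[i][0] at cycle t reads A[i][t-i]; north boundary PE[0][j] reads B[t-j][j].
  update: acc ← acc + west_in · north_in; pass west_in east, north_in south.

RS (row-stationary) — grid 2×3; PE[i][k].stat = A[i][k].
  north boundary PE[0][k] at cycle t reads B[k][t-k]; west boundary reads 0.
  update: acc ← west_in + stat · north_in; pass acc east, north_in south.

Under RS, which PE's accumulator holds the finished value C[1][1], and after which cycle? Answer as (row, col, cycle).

Under RS, C[1][1] lands at PE[1][2]:
  @0  [1,2]  acc 0  |  →0  ↓0
  @1  [1,2]  acc 0  |  →0  ↓0
  @2  [1,2]  acc 0  |  →0  ↓0
  @3  [1,2]  acc 119  |  →119  ↓7
  @4  [1,2]  acc 140  |  →140  ↓8

(row, col, cycle) = (1, 2, 4)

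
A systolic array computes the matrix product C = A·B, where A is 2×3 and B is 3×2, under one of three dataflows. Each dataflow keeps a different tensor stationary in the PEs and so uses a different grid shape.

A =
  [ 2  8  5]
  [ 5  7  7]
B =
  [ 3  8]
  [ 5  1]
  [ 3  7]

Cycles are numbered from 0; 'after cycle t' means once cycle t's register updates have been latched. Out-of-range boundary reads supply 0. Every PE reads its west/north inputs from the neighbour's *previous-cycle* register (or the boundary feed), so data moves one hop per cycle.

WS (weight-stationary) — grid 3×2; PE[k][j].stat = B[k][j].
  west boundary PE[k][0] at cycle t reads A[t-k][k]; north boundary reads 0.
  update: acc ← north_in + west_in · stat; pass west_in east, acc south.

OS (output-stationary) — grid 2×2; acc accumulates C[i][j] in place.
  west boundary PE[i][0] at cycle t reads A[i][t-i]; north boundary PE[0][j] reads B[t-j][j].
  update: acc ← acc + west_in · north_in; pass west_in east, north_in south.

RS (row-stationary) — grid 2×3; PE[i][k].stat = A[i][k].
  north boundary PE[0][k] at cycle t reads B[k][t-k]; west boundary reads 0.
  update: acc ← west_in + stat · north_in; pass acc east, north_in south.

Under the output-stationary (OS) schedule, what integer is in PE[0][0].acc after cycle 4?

PE[0][0].acc = 61

OS 2×2: PE[0][0] cycle-by-cycle (with neighbour feeds):
  t=0 PE[0][0]: acc=6 h=2 v=3
  t=1 PE[0][0]: acc=46 h=8 v=5
  t=2 PE[0][0]: acc=61 h=5 v=3
  t=3 PE[0][0]: acc=61 h=0 v=0
  t=4 PE[0][0]: acc=61 h=0 v=0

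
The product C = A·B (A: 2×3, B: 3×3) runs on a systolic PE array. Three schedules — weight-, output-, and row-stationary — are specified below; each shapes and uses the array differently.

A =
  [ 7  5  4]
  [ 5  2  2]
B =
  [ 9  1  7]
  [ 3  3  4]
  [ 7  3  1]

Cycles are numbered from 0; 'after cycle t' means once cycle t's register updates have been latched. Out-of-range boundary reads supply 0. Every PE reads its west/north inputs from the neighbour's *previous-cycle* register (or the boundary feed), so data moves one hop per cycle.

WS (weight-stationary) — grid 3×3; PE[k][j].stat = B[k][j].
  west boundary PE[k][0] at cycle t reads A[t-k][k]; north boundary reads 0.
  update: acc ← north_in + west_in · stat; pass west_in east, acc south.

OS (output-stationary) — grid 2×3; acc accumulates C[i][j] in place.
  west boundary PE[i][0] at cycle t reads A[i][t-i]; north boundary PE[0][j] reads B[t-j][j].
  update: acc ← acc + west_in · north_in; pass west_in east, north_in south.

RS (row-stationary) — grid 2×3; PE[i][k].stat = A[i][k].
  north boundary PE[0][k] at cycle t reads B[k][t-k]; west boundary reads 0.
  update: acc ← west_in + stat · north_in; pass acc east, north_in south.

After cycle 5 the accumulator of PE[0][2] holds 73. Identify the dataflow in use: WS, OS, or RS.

dataflow = OS

WS [3×3] PE[0][2] across cycles:
  c0 r0c2: 0 / 0 / 0
  c1 r0c2: 0 / 0 / 0
  c2 r0c2: 49 / 7 / 49
  c3 r0c2: 35 / 5 / 35
  c4 r0c2: 0 / 0 / 0
  c5 r0c2: 0 / 0 / 0
OS [2×3] PE[0][2] across cycles:
  c0 r0c2: 0 / 0 / 0
  c1 r0c2: 0 / 0 / 0
  c2 r0c2: 49 / 7 / 7
  c3 r0c2: 69 / 5 / 4
  c4 r0c2: 73 / 4 / 1
  c5 r0c2: 73 / 0 / 0
RS [2×3] PE[0][2] across cycles:
  c0 r0c2: 0 / 0 / 0
  c1 r0c2: 0 / 0 / 0
  c2 r0c2: 106 / 106 / 7
  c3 r0c2: 34 / 34 / 3
  c4 r0c2: 73 / 73 / 1
  c5 r0c2: 0 / 0 / 0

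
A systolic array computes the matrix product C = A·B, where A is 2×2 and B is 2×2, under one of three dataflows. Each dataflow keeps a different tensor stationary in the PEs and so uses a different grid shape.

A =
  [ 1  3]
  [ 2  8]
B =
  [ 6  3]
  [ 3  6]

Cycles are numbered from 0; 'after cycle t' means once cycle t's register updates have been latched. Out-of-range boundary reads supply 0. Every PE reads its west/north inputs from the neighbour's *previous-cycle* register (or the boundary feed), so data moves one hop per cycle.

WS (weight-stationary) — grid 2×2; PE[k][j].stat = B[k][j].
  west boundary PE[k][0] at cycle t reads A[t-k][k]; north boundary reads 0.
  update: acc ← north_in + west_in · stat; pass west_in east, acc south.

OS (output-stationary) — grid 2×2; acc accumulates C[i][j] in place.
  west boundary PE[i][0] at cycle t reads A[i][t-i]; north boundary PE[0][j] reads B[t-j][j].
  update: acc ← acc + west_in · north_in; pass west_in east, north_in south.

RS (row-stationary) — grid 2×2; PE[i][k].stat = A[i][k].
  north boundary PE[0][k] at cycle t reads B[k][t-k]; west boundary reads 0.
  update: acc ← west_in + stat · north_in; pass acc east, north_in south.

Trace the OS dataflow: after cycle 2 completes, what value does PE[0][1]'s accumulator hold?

PE[0][1].acc = 21

OS on a 2×2 grid — tracing PE[0][1] and its feeders:
  0: (0,0).acc=6  regs=<1,6>
  0: (0,1).acc=0  regs=<0,0>
  1: (0,0).acc=15  regs=<3,3>
  1: (0,1).acc=3  regs=<1,3>
  2: (0,0).acc=15  regs=<0,0>
  2: (0,1).acc=21  regs=<3,6>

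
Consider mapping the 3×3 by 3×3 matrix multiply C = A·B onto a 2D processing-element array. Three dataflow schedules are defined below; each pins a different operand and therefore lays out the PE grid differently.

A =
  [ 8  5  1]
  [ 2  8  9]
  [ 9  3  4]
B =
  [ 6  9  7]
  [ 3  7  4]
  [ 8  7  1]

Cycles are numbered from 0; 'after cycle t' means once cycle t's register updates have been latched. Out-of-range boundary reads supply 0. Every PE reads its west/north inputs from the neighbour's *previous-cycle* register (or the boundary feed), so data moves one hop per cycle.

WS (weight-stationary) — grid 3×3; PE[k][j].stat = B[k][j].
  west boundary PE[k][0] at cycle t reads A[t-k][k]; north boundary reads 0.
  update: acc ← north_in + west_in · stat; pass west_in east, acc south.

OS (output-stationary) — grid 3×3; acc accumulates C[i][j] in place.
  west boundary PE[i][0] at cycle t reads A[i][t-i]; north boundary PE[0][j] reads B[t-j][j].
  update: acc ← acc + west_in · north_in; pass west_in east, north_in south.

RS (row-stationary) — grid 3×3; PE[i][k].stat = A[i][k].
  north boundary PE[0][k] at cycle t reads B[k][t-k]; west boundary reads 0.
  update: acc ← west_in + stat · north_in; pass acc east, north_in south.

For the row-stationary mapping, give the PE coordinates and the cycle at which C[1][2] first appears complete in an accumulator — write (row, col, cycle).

(row, col, cycle) = (1, 2, 5)

Under RS, C[1][2] lands at PE[1][2]:
  @0  [1,2]  acc 0  |  →0  ↓0
  @1  [1,2]  acc 0  |  →0  ↓0
  @2  [1,2]  acc 0  |  →0  ↓0
  @3  [1,2]  acc 108  |  →108  ↓8
  @4  [1,2]  acc 137  |  →137  ↓7
  @5  [1,2]  acc 55  |  →55  ↓1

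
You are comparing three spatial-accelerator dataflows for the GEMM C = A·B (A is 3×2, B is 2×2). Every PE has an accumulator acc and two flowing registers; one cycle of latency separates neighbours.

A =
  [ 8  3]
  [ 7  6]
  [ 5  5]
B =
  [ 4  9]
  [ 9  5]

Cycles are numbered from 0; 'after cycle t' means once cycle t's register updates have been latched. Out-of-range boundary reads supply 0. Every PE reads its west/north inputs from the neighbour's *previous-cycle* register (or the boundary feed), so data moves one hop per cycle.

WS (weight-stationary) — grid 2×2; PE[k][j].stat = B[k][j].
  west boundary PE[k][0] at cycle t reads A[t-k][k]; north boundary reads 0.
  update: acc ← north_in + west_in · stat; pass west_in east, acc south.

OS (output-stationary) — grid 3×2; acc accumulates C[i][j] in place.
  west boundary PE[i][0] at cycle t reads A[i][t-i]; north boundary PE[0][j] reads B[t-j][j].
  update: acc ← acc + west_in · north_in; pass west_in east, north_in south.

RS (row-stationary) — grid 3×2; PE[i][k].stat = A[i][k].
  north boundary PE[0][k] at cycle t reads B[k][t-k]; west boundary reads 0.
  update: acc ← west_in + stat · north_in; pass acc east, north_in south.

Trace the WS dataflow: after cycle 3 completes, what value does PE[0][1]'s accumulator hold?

PE[0][1].acc = 45

WS on a 2×2 grid — tracing PE[0][1] and its feeders:
  @0  [0,0]  acc 32  |  →8  ↓32
  @0  [0,1]  acc 0  |  →0  ↓0
  @1  [0,0]  acc 28  |  →7  ↓28
  @1  [0,1]  acc 72  |  →8  ↓72
  @2  [0,0]  acc 20  |  →5  ↓20
  @2  [0,1]  acc 63  |  →7  ↓63
  @3  [0,0]  acc 0  |  →0  ↓0
  @3  [0,1]  acc 45  |  →5  ↓45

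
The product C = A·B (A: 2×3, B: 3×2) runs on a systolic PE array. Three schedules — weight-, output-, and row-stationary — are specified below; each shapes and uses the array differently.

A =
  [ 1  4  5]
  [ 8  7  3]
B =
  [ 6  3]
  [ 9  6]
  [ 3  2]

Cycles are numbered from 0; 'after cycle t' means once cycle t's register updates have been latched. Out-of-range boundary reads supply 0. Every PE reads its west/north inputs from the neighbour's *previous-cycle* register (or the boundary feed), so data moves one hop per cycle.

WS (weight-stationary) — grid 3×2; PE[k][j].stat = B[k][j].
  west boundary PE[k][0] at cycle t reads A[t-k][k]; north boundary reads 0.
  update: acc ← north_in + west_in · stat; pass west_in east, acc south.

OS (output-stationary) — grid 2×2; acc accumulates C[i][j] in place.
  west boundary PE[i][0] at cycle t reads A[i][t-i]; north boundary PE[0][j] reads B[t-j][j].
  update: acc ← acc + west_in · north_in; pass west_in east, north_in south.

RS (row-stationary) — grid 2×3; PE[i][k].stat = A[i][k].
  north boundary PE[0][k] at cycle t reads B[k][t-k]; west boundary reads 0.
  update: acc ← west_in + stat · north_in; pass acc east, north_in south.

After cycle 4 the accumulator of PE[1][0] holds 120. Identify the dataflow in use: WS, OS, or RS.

dataflow = OS

Under WS (3×2), PE[1][0]:
  c0 r1c0: 0 / 0 / 0
  c1 r1c0: 42 / 4 / 42
  c2 r1c0: 111 / 7 / 111
  c3 r1c0: 0 / 0 / 0
  c4 r1c0: 0 / 0 / 0
Under OS (2×2), PE[1][0]:
  c0 r1c0: 0 / 0 / 0
  c1 r1c0: 48 / 8 / 6
  c2 r1c0: 111 / 7 / 9
  c3 r1c0: 120 / 3 / 3
  c4 r1c0: 120 / 0 / 0
Under RS (2×3), PE[1][0]:
  c0 r1c0: 0 / 0 / 0
  c1 r1c0: 48 / 48 / 6
  c2 r1c0: 24 / 24 / 3
  c3 r1c0: 0 / 0 / 0
  c4 r1c0: 0 / 0 / 0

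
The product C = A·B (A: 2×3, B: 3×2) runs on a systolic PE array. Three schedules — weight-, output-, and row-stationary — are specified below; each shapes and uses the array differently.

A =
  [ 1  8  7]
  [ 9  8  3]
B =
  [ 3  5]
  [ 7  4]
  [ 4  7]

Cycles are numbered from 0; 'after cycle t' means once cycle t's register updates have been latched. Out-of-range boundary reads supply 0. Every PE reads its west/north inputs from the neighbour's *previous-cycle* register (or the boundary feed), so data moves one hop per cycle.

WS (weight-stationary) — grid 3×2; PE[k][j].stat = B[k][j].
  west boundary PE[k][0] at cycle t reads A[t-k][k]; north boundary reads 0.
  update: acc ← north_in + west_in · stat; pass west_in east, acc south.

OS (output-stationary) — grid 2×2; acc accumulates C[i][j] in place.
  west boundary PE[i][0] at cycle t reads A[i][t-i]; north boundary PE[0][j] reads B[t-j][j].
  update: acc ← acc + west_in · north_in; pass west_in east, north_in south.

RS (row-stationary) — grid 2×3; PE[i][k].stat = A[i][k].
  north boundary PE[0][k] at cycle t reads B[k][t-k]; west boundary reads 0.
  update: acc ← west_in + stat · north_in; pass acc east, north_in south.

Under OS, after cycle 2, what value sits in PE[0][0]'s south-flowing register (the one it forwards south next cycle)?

register = 4

OS (2×2). Following PE[0][0] plus its west/north inputs:
  after 0 — PE[0][0] acc=3, pass-E 1, pass-S 3
  after 1 — PE[0][0] acc=59, pass-E 8, pass-S 7
  after 2 — PE[0][0] acc=87, pass-E 7, pass-S 4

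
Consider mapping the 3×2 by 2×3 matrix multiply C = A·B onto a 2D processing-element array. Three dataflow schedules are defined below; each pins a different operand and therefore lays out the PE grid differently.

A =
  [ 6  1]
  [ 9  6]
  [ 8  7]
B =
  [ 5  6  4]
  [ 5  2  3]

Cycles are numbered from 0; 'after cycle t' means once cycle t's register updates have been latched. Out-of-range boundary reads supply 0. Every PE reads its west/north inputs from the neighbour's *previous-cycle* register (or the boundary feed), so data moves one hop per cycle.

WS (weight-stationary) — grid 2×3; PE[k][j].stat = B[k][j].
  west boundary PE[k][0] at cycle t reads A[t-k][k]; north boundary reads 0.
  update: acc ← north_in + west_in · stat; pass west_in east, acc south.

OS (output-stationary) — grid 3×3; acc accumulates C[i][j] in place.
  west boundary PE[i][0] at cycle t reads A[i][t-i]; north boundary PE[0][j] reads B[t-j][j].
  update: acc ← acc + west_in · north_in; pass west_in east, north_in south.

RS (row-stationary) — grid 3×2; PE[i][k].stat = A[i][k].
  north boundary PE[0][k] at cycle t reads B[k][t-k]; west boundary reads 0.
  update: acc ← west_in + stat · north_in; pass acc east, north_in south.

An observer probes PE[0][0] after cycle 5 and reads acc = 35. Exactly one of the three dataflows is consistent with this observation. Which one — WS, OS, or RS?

dataflow = OS

WS (2×3 grid), PE[0][0]:
  t=0 PE[0][0]: acc=30 h=6 v=30
  t=1 PE[0][0]: acc=45 h=9 v=45
  t=2 PE[0][0]: acc=40 h=8 v=40
  t=3 PE[0][0]: acc=0 h=0 v=0
  t=4 PE[0][0]: acc=0 h=0 v=0
  t=5 PE[0][0]: acc=0 h=0 v=0
OS (3×3 grid), PE[0][0]:
  t=0 PE[0][0]: acc=30 h=6 v=5
  t=1 PE[0][0]: acc=35 h=1 v=5
  t=2 PE[0][0]: acc=35 h=0 v=0
  t=3 PE[0][0]: acc=35 h=0 v=0
  t=4 PE[0][0]: acc=35 h=0 v=0
  t=5 PE[0][0]: acc=35 h=0 v=0
RS (3×2 grid), PE[0][0]:
  t=0 PE[0][0]: acc=30 h=30 v=5
  t=1 PE[0][0]: acc=36 h=36 v=6
  t=2 PE[0][0]: acc=24 h=24 v=4
  t=3 PE[0][0]: acc=0 h=0 v=0
  t=4 PE[0][0]: acc=0 h=0 v=0
  t=5 PE[0][0]: acc=0 h=0 v=0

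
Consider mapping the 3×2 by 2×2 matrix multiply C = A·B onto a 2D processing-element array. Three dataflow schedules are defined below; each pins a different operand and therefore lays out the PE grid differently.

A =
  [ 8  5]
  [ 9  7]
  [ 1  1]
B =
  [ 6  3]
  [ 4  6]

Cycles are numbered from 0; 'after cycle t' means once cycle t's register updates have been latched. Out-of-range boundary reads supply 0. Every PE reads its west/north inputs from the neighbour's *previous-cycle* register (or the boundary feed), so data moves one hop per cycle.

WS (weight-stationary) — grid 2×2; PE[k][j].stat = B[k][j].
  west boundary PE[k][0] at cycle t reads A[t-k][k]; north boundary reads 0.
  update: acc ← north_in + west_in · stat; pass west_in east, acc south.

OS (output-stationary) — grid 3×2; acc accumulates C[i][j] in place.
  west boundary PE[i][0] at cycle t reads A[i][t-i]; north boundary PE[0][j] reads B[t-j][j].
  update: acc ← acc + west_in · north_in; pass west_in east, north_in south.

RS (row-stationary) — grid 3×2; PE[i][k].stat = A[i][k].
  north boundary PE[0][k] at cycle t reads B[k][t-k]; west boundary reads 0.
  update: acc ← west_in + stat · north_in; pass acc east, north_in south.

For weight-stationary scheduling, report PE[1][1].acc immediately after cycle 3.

PE[1][1].acc = 69

WS (2×2). Following PE[1][1] plus its west/north inputs:
  step 0 · PE0,1: acc=0; fwd→0 fwd↓0
  step 0 · PE1,0: acc=0; fwd→0 fwd↓0
  step 0 · PE1,1: acc=0; fwd→0 fwd↓0
  step 1 · PE0,1: acc=24; fwd→8 fwd↓24
  step 1 · PE1,0: acc=68; fwd→5 fwd↓68
  step 1 · PE1,1: acc=0; fwd→0 fwd↓0
  step 2 · PE0,1: acc=27; fwd→9 fwd↓27
  step 2 · PE1,0: acc=82; fwd→7 fwd↓82
  step 2 · PE1,1: acc=54; fwd→5 fwd↓54
  step 3 · PE0,1: acc=3; fwd→1 fwd↓3
  step 3 · PE1,0: acc=10; fwd→1 fwd↓10
  step 3 · PE1,1: acc=69; fwd→7 fwd↓69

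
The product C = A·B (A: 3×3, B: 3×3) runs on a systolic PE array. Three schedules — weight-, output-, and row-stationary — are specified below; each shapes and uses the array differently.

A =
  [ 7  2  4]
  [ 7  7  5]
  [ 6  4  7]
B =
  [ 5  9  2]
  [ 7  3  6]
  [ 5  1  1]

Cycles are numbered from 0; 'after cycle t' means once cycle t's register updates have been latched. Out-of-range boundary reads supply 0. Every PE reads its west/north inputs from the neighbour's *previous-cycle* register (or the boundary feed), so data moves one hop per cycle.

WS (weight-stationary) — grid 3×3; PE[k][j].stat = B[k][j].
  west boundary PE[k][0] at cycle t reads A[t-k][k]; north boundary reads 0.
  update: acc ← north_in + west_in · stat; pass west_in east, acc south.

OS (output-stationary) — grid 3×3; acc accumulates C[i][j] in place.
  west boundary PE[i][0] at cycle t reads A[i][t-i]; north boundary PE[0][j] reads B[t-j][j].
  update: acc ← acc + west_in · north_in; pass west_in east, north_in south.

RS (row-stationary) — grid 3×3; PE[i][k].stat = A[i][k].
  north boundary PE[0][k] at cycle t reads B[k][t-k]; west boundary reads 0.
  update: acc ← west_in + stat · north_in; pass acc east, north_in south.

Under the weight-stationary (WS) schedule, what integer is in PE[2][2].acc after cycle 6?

PE[2][2].acc = 43

WS (3×3). Following PE[2][2] plus its west/north inputs:
  cycle 0: PE[1][2] → acc 0, east 0, south 0
  cycle 0: PE[2][1] → acc 0, east 0, south 0
  cycle 0: PE[2][2] → acc 0, east 0, south 0
  cycle 1: PE[1][2] → acc 0, east 0, south 0
  cycle 1: PE[2][1] → acc 0, east 0, south 0
  cycle 1: PE[2][2] → acc 0, east 0, south 0
  cycle 2: PE[1][2] → acc 0, east 0, south 0
  cycle 2: PE[2][1] → acc 0, east 0, south 0
  cycle 2: PE[2][2] → acc 0, east 0, south 0
  cycle 3: PE[1][2] → acc 26, east 2, south 26
  cycle 3: PE[2][1] → acc 73, east 4, south 73
  cycle 3: PE[2][2] → acc 0, east 0, south 0
  cycle 4: PE[1][2] → acc 56, east 7, south 56
  cycle 4: PE[2][1] → acc 89, east 5, south 89
  cycle 4: PE[2][2] → acc 30, east 4, south 30
  cycle 5: PE[1][2] → acc 36, east 4, south 36
  cycle 5: PE[2][1] → acc 73, east 7, south 73
  cycle 5: PE[2][2] → acc 61, east 5, south 61
  cycle 6: PE[1][2] → acc 0, east 0, south 0
  cycle 6: PE[2][1] → acc 0, east 0, south 0
  cycle 6: PE[2][2] → acc 43, east 7, south 43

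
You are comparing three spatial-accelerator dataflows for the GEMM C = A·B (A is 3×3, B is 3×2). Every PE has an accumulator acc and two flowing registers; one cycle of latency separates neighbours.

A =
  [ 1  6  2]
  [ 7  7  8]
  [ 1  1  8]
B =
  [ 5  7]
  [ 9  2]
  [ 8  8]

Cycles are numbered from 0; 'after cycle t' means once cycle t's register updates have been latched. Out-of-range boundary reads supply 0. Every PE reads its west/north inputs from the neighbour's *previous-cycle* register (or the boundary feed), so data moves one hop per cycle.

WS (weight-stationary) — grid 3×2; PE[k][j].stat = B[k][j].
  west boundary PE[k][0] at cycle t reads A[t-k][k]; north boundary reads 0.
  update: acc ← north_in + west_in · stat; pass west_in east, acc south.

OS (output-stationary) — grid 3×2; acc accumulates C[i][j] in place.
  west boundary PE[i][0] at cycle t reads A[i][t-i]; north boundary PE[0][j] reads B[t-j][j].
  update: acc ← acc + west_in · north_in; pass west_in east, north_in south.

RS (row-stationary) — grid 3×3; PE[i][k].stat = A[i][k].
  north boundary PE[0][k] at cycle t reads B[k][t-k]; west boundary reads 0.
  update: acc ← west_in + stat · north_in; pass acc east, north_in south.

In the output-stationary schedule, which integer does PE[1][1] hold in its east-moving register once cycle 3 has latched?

Tracing OS — 3×2 array, target PE[1][1]:
  after 0 — PE[0][1] acc=0, pass-E 0, pass-S 0
  after 0 — PE[1][0] acc=0, pass-E 0, pass-S 0
  after 0 — PE[1][1] acc=0, pass-E 0, pass-S 0
  after 1 — PE[0][1] acc=7, pass-E 1, pass-S 7
  after 1 — PE[1][0] acc=35, pass-E 7, pass-S 5
  after 1 — PE[1][1] acc=0, pass-E 0, pass-S 0
  after 2 — PE[0][1] acc=19, pass-E 6, pass-S 2
  after 2 — PE[1][0] acc=98, pass-E 7, pass-S 9
  after 2 — PE[1][1] acc=49, pass-E 7, pass-S 7
  after 3 — PE[0][1] acc=35, pass-E 2, pass-S 8
  after 3 — PE[1][0] acc=162, pass-E 8, pass-S 8
  after 3 — PE[1][1] acc=63, pass-E 7, pass-S 2

register = 7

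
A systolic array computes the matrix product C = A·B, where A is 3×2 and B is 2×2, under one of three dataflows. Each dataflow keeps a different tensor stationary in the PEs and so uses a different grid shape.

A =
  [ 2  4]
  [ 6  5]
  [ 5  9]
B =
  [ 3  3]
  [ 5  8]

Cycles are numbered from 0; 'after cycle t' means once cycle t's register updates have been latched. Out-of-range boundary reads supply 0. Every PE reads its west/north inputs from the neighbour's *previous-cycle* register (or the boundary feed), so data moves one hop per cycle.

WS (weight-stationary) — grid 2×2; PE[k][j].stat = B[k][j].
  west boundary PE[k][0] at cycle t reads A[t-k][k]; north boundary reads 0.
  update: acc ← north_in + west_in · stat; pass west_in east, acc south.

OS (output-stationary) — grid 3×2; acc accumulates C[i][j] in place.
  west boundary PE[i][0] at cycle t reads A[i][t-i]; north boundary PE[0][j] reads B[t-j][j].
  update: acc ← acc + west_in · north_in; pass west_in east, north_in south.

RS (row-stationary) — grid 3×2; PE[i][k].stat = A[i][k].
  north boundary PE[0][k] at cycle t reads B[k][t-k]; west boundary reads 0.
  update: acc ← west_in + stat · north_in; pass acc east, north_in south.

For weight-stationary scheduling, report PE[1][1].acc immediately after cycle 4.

WS on a 2×2 grid — tracing PE[1][1] and its feeders:
  step 0 · PE0,1: acc=0; fwd→0 fwd↓0
  step 0 · PE1,0: acc=0; fwd→0 fwd↓0
  step 0 · PE1,1: acc=0; fwd→0 fwd↓0
  step 1 · PE0,1: acc=6; fwd→2 fwd↓6
  step 1 · PE1,0: acc=26; fwd→4 fwd↓26
  step 1 · PE1,1: acc=0; fwd→0 fwd↓0
  step 2 · PE0,1: acc=18; fwd→6 fwd↓18
  step 2 · PE1,0: acc=43; fwd→5 fwd↓43
  step 2 · PE1,1: acc=38; fwd→4 fwd↓38
  step 3 · PE0,1: acc=15; fwd→5 fwd↓15
  step 3 · PE1,0: acc=60; fwd→9 fwd↓60
  step 3 · PE1,1: acc=58; fwd→5 fwd↓58
  step 4 · PE0,1: acc=0; fwd→0 fwd↓0
  step 4 · PE1,0: acc=0; fwd→0 fwd↓0
  step 4 · PE1,1: acc=87; fwd→9 fwd↓87

PE[1][1].acc = 87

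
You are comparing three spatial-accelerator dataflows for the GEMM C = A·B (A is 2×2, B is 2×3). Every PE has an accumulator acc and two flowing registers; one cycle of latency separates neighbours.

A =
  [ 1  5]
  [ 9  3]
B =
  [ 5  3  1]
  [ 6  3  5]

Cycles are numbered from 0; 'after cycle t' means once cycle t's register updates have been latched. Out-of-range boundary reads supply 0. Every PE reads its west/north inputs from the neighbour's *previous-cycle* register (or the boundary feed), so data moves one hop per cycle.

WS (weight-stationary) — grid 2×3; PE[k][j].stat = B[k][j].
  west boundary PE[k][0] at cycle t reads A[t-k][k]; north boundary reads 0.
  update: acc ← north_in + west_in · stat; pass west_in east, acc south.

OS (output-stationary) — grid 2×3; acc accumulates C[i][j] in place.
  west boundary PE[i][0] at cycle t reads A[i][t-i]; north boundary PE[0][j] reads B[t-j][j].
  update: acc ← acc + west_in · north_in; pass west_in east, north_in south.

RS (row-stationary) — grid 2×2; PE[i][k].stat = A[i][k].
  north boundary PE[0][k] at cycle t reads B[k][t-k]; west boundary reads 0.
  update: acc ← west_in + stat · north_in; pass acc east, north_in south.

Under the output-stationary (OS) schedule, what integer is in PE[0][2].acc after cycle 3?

PE[0][2].acc = 26

OS 2×3: PE[0][2] cycle-by-cycle (with neighbour feeds):
  @0  [0,1]  acc 0  |  →0  ↓0
  @0  [0,2]  acc 0  |  →0  ↓0
  @1  [0,1]  acc 3  |  →1  ↓3
  @1  [0,2]  acc 0  |  →0  ↓0
  @2  [0,1]  acc 18  |  →5  ↓3
  @2  [0,2]  acc 1  |  →1  ↓1
  @3  [0,1]  acc 18  |  →0  ↓0
  @3  [0,2]  acc 26  |  →5  ↓5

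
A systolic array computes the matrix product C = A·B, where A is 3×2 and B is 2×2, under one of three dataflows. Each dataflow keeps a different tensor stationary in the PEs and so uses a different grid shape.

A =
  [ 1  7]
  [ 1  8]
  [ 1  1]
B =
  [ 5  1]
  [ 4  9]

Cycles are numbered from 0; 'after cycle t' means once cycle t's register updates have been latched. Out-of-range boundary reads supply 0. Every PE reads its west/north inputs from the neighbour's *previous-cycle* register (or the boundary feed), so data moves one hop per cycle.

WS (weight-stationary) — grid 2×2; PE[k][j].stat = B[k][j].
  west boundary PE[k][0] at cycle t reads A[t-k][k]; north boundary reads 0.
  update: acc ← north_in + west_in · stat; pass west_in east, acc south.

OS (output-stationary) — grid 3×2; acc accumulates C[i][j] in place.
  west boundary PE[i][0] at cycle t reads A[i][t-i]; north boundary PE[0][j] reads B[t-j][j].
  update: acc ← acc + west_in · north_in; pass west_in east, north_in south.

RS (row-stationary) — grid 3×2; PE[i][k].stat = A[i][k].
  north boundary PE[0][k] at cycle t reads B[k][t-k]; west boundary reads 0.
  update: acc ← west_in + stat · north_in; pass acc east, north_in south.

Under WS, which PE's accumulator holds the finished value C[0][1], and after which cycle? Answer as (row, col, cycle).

Under WS, C[0][1] lands at PE[1][1]:
  t=0 PE[1][1]: acc=0 h=0 v=0
  t=1 PE[1][1]: acc=0 h=0 v=0
  t=2 PE[1][1]: acc=64 h=7 v=64

(row, col, cycle) = (1, 1, 2)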